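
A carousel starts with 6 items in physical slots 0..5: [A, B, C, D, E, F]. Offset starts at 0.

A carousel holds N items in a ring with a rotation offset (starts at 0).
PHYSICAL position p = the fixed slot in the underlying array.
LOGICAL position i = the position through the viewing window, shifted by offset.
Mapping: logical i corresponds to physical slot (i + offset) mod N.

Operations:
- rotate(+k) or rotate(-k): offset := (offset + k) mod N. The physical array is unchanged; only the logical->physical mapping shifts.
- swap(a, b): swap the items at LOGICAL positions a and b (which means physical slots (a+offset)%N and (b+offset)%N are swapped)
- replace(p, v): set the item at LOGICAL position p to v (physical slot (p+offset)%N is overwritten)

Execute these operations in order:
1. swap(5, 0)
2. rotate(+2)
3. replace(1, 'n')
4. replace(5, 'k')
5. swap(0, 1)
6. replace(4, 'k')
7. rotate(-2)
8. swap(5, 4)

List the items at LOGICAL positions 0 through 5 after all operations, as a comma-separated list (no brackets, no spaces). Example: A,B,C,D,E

After op 1 (swap(5, 0)): offset=0, physical=[F,B,C,D,E,A], logical=[F,B,C,D,E,A]
After op 2 (rotate(+2)): offset=2, physical=[F,B,C,D,E,A], logical=[C,D,E,A,F,B]
After op 3 (replace(1, 'n')): offset=2, physical=[F,B,C,n,E,A], logical=[C,n,E,A,F,B]
After op 4 (replace(5, 'k')): offset=2, physical=[F,k,C,n,E,A], logical=[C,n,E,A,F,k]
After op 5 (swap(0, 1)): offset=2, physical=[F,k,n,C,E,A], logical=[n,C,E,A,F,k]
After op 6 (replace(4, 'k')): offset=2, physical=[k,k,n,C,E,A], logical=[n,C,E,A,k,k]
After op 7 (rotate(-2)): offset=0, physical=[k,k,n,C,E,A], logical=[k,k,n,C,E,A]
After op 8 (swap(5, 4)): offset=0, physical=[k,k,n,C,A,E], logical=[k,k,n,C,A,E]

Answer: k,k,n,C,A,E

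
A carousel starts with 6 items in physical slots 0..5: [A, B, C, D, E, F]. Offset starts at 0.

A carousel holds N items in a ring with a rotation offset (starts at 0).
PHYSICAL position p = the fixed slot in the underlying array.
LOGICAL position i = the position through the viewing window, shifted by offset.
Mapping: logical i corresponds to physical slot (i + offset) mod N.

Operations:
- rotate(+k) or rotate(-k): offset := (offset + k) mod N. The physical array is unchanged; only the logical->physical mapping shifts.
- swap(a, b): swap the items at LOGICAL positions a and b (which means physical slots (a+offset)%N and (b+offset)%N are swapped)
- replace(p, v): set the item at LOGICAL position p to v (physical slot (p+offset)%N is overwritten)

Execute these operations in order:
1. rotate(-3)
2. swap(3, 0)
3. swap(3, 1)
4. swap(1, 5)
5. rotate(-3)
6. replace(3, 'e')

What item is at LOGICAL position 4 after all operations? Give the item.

Answer: C

Derivation:
After op 1 (rotate(-3)): offset=3, physical=[A,B,C,D,E,F], logical=[D,E,F,A,B,C]
After op 2 (swap(3, 0)): offset=3, physical=[D,B,C,A,E,F], logical=[A,E,F,D,B,C]
After op 3 (swap(3, 1)): offset=3, physical=[E,B,C,A,D,F], logical=[A,D,F,E,B,C]
After op 4 (swap(1, 5)): offset=3, physical=[E,B,D,A,C,F], logical=[A,C,F,E,B,D]
After op 5 (rotate(-3)): offset=0, physical=[E,B,D,A,C,F], logical=[E,B,D,A,C,F]
After op 6 (replace(3, 'e')): offset=0, physical=[E,B,D,e,C,F], logical=[E,B,D,e,C,F]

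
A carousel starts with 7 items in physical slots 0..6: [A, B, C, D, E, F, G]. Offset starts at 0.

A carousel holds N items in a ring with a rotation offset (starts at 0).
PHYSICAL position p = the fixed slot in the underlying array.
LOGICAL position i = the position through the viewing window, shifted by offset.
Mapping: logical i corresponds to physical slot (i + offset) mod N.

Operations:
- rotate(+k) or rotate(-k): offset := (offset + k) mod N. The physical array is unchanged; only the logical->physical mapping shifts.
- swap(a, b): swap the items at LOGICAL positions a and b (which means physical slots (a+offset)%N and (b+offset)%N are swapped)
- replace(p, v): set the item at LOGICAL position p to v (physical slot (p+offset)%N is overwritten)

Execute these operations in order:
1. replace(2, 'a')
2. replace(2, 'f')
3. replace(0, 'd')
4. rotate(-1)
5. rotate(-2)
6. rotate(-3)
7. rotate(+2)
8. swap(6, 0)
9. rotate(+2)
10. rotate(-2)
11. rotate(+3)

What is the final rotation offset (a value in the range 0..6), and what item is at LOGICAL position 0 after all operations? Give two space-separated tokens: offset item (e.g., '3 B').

Answer: 6 G

Derivation:
After op 1 (replace(2, 'a')): offset=0, physical=[A,B,a,D,E,F,G], logical=[A,B,a,D,E,F,G]
After op 2 (replace(2, 'f')): offset=0, physical=[A,B,f,D,E,F,G], logical=[A,B,f,D,E,F,G]
After op 3 (replace(0, 'd')): offset=0, physical=[d,B,f,D,E,F,G], logical=[d,B,f,D,E,F,G]
After op 4 (rotate(-1)): offset=6, physical=[d,B,f,D,E,F,G], logical=[G,d,B,f,D,E,F]
After op 5 (rotate(-2)): offset=4, physical=[d,B,f,D,E,F,G], logical=[E,F,G,d,B,f,D]
After op 6 (rotate(-3)): offset=1, physical=[d,B,f,D,E,F,G], logical=[B,f,D,E,F,G,d]
After op 7 (rotate(+2)): offset=3, physical=[d,B,f,D,E,F,G], logical=[D,E,F,G,d,B,f]
After op 8 (swap(6, 0)): offset=3, physical=[d,B,D,f,E,F,G], logical=[f,E,F,G,d,B,D]
After op 9 (rotate(+2)): offset=5, physical=[d,B,D,f,E,F,G], logical=[F,G,d,B,D,f,E]
After op 10 (rotate(-2)): offset=3, physical=[d,B,D,f,E,F,G], logical=[f,E,F,G,d,B,D]
After op 11 (rotate(+3)): offset=6, physical=[d,B,D,f,E,F,G], logical=[G,d,B,D,f,E,F]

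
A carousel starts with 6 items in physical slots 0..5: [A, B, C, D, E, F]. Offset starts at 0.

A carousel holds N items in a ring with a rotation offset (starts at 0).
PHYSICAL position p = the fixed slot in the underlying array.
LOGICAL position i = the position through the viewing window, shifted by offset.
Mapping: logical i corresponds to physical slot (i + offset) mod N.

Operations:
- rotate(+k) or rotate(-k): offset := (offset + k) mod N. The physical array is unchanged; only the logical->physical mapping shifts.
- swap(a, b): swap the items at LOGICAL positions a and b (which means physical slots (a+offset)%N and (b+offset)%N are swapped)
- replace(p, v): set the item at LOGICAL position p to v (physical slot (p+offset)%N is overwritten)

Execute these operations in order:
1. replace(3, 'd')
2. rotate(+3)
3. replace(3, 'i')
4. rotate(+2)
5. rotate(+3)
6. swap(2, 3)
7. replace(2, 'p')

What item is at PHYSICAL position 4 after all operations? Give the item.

After op 1 (replace(3, 'd')): offset=0, physical=[A,B,C,d,E,F], logical=[A,B,C,d,E,F]
After op 2 (rotate(+3)): offset=3, physical=[A,B,C,d,E,F], logical=[d,E,F,A,B,C]
After op 3 (replace(3, 'i')): offset=3, physical=[i,B,C,d,E,F], logical=[d,E,F,i,B,C]
After op 4 (rotate(+2)): offset=5, physical=[i,B,C,d,E,F], logical=[F,i,B,C,d,E]
After op 5 (rotate(+3)): offset=2, physical=[i,B,C,d,E,F], logical=[C,d,E,F,i,B]
After op 6 (swap(2, 3)): offset=2, physical=[i,B,C,d,F,E], logical=[C,d,F,E,i,B]
After op 7 (replace(2, 'p')): offset=2, physical=[i,B,C,d,p,E], logical=[C,d,p,E,i,B]

Answer: p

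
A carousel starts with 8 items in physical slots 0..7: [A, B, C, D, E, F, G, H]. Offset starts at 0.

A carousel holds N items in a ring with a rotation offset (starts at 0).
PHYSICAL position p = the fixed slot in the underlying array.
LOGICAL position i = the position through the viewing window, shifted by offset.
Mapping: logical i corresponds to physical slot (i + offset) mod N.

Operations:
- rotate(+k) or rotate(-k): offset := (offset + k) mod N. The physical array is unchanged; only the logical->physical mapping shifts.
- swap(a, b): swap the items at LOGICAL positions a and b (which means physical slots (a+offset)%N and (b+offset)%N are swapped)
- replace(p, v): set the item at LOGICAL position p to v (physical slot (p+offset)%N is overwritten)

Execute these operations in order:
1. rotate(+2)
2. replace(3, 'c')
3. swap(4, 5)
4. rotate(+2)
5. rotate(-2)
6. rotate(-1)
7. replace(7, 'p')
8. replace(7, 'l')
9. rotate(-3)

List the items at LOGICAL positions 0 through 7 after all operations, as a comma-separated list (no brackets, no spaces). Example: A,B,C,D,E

After op 1 (rotate(+2)): offset=2, physical=[A,B,C,D,E,F,G,H], logical=[C,D,E,F,G,H,A,B]
After op 2 (replace(3, 'c')): offset=2, physical=[A,B,C,D,E,c,G,H], logical=[C,D,E,c,G,H,A,B]
After op 3 (swap(4, 5)): offset=2, physical=[A,B,C,D,E,c,H,G], logical=[C,D,E,c,H,G,A,B]
After op 4 (rotate(+2)): offset=4, physical=[A,B,C,D,E,c,H,G], logical=[E,c,H,G,A,B,C,D]
After op 5 (rotate(-2)): offset=2, physical=[A,B,C,D,E,c,H,G], logical=[C,D,E,c,H,G,A,B]
After op 6 (rotate(-1)): offset=1, physical=[A,B,C,D,E,c,H,G], logical=[B,C,D,E,c,H,G,A]
After op 7 (replace(7, 'p')): offset=1, physical=[p,B,C,D,E,c,H,G], logical=[B,C,D,E,c,H,G,p]
After op 8 (replace(7, 'l')): offset=1, physical=[l,B,C,D,E,c,H,G], logical=[B,C,D,E,c,H,G,l]
After op 9 (rotate(-3)): offset=6, physical=[l,B,C,D,E,c,H,G], logical=[H,G,l,B,C,D,E,c]

Answer: H,G,l,B,C,D,E,c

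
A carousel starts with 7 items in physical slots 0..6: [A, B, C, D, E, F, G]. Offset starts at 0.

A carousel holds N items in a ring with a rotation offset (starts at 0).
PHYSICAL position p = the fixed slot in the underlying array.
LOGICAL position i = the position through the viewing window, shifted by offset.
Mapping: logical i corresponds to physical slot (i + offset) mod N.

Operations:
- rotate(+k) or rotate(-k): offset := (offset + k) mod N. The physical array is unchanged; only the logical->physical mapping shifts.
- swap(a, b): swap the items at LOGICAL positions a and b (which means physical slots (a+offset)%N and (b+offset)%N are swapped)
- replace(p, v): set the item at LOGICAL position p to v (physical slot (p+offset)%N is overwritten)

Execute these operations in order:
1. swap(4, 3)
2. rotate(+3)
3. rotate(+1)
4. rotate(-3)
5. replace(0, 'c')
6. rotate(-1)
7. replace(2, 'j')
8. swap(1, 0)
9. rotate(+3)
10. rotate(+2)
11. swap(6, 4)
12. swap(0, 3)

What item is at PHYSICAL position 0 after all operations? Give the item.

After op 1 (swap(4, 3)): offset=0, physical=[A,B,C,E,D,F,G], logical=[A,B,C,E,D,F,G]
After op 2 (rotate(+3)): offset=3, physical=[A,B,C,E,D,F,G], logical=[E,D,F,G,A,B,C]
After op 3 (rotate(+1)): offset=4, physical=[A,B,C,E,D,F,G], logical=[D,F,G,A,B,C,E]
After op 4 (rotate(-3)): offset=1, physical=[A,B,C,E,D,F,G], logical=[B,C,E,D,F,G,A]
After op 5 (replace(0, 'c')): offset=1, physical=[A,c,C,E,D,F,G], logical=[c,C,E,D,F,G,A]
After op 6 (rotate(-1)): offset=0, physical=[A,c,C,E,D,F,G], logical=[A,c,C,E,D,F,G]
After op 7 (replace(2, 'j')): offset=0, physical=[A,c,j,E,D,F,G], logical=[A,c,j,E,D,F,G]
After op 8 (swap(1, 0)): offset=0, physical=[c,A,j,E,D,F,G], logical=[c,A,j,E,D,F,G]
After op 9 (rotate(+3)): offset=3, physical=[c,A,j,E,D,F,G], logical=[E,D,F,G,c,A,j]
After op 10 (rotate(+2)): offset=5, physical=[c,A,j,E,D,F,G], logical=[F,G,c,A,j,E,D]
After op 11 (swap(6, 4)): offset=5, physical=[c,A,D,E,j,F,G], logical=[F,G,c,A,D,E,j]
After op 12 (swap(0, 3)): offset=5, physical=[c,F,D,E,j,A,G], logical=[A,G,c,F,D,E,j]

Answer: c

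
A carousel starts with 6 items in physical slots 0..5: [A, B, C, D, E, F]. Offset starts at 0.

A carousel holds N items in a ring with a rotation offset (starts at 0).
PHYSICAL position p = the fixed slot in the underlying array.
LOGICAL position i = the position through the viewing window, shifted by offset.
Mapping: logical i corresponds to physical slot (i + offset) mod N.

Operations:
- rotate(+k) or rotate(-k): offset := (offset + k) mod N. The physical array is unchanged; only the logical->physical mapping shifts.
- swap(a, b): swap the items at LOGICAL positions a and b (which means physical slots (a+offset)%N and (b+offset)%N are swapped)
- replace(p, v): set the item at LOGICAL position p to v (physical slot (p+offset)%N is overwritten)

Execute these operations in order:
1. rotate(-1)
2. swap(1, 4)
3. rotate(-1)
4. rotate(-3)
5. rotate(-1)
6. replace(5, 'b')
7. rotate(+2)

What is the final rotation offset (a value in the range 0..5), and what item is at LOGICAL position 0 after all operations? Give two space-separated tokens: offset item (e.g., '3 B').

Answer: 2 C

Derivation:
After op 1 (rotate(-1)): offset=5, physical=[A,B,C,D,E,F], logical=[F,A,B,C,D,E]
After op 2 (swap(1, 4)): offset=5, physical=[D,B,C,A,E,F], logical=[F,D,B,C,A,E]
After op 3 (rotate(-1)): offset=4, physical=[D,B,C,A,E,F], logical=[E,F,D,B,C,A]
After op 4 (rotate(-3)): offset=1, physical=[D,B,C,A,E,F], logical=[B,C,A,E,F,D]
After op 5 (rotate(-1)): offset=0, physical=[D,B,C,A,E,F], logical=[D,B,C,A,E,F]
After op 6 (replace(5, 'b')): offset=0, physical=[D,B,C,A,E,b], logical=[D,B,C,A,E,b]
After op 7 (rotate(+2)): offset=2, physical=[D,B,C,A,E,b], logical=[C,A,E,b,D,B]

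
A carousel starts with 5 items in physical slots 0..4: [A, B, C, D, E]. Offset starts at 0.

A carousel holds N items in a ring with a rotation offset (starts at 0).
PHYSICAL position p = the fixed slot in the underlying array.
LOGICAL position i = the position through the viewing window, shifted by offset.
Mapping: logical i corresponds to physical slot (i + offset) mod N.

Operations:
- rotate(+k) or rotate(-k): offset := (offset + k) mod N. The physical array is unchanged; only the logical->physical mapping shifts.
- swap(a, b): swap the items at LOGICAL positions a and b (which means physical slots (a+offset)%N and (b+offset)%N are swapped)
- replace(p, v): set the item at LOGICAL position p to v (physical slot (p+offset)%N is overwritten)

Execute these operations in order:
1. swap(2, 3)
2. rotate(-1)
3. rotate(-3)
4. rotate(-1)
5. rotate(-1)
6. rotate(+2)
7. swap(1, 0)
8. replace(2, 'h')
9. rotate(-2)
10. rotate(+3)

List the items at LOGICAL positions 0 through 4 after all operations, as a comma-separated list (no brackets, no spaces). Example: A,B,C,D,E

Answer: B,h,E,A,D

Derivation:
After op 1 (swap(2, 3)): offset=0, physical=[A,B,D,C,E], logical=[A,B,D,C,E]
After op 2 (rotate(-1)): offset=4, physical=[A,B,D,C,E], logical=[E,A,B,D,C]
After op 3 (rotate(-3)): offset=1, physical=[A,B,D,C,E], logical=[B,D,C,E,A]
After op 4 (rotate(-1)): offset=0, physical=[A,B,D,C,E], logical=[A,B,D,C,E]
After op 5 (rotate(-1)): offset=4, physical=[A,B,D,C,E], logical=[E,A,B,D,C]
After op 6 (rotate(+2)): offset=1, physical=[A,B,D,C,E], logical=[B,D,C,E,A]
After op 7 (swap(1, 0)): offset=1, physical=[A,D,B,C,E], logical=[D,B,C,E,A]
After op 8 (replace(2, 'h')): offset=1, physical=[A,D,B,h,E], logical=[D,B,h,E,A]
After op 9 (rotate(-2)): offset=4, physical=[A,D,B,h,E], logical=[E,A,D,B,h]
After op 10 (rotate(+3)): offset=2, physical=[A,D,B,h,E], logical=[B,h,E,A,D]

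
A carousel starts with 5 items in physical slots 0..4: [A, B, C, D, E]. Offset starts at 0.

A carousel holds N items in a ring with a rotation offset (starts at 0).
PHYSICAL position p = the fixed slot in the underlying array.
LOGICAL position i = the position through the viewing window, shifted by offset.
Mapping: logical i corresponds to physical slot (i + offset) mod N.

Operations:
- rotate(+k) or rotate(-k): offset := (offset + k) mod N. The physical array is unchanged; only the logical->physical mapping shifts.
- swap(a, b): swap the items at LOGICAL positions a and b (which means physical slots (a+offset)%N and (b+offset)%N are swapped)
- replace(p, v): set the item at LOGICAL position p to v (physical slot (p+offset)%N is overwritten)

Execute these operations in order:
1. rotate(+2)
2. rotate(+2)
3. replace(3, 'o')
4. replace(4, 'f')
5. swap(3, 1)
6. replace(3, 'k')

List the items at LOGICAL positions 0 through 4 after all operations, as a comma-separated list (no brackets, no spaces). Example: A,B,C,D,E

Answer: E,o,B,k,f

Derivation:
After op 1 (rotate(+2)): offset=2, physical=[A,B,C,D,E], logical=[C,D,E,A,B]
After op 2 (rotate(+2)): offset=4, physical=[A,B,C,D,E], logical=[E,A,B,C,D]
After op 3 (replace(3, 'o')): offset=4, physical=[A,B,o,D,E], logical=[E,A,B,o,D]
After op 4 (replace(4, 'f')): offset=4, physical=[A,B,o,f,E], logical=[E,A,B,o,f]
After op 5 (swap(3, 1)): offset=4, physical=[o,B,A,f,E], logical=[E,o,B,A,f]
After op 6 (replace(3, 'k')): offset=4, physical=[o,B,k,f,E], logical=[E,o,B,k,f]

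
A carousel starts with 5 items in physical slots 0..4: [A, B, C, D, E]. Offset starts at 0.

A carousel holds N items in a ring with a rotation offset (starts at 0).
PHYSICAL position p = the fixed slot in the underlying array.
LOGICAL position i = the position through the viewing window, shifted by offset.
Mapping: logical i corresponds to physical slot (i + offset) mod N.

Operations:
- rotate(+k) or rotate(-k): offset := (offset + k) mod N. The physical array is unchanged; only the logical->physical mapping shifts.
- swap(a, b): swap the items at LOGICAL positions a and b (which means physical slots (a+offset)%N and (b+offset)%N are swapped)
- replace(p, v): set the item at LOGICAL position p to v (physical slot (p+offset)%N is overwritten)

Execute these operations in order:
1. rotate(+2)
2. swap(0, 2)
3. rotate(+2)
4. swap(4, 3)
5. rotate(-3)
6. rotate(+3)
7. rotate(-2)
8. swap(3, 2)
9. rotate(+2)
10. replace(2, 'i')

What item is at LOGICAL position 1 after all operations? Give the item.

After op 1 (rotate(+2)): offset=2, physical=[A,B,C,D,E], logical=[C,D,E,A,B]
After op 2 (swap(0, 2)): offset=2, physical=[A,B,E,D,C], logical=[E,D,C,A,B]
After op 3 (rotate(+2)): offset=4, physical=[A,B,E,D,C], logical=[C,A,B,E,D]
After op 4 (swap(4, 3)): offset=4, physical=[A,B,D,E,C], logical=[C,A,B,D,E]
After op 5 (rotate(-3)): offset=1, physical=[A,B,D,E,C], logical=[B,D,E,C,A]
After op 6 (rotate(+3)): offset=4, physical=[A,B,D,E,C], logical=[C,A,B,D,E]
After op 7 (rotate(-2)): offset=2, physical=[A,B,D,E,C], logical=[D,E,C,A,B]
After op 8 (swap(3, 2)): offset=2, physical=[C,B,D,E,A], logical=[D,E,A,C,B]
After op 9 (rotate(+2)): offset=4, physical=[C,B,D,E,A], logical=[A,C,B,D,E]
After op 10 (replace(2, 'i')): offset=4, physical=[C,i,D,E,A], logical=[A,C,i,D,E]

Answer: C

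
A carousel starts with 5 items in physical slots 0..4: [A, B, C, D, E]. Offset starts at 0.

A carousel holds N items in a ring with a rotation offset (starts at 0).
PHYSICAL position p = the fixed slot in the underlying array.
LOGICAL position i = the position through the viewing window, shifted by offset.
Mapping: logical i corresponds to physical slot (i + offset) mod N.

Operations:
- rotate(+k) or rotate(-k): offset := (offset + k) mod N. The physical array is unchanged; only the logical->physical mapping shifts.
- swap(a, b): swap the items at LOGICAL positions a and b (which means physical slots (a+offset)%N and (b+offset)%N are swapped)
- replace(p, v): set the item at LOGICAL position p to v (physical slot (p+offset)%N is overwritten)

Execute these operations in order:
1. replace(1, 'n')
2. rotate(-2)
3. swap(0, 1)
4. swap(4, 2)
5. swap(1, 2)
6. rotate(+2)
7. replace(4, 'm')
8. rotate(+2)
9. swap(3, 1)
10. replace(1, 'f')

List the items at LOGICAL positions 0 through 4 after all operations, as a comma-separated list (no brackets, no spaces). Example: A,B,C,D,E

Answer: A,f,m,E,n

Derivation:
After op 1 (replace(1, 'n')): offset=0, physical=[A,n,C,D,E], logical=[A,n,C,D,E]
After op 2 (rotate(-2)): offset=3, physical=[A,n,C,D,E], logical=[D,E,A,n,C]
After op 3 (swap(0, 1)): offset=3, physical=[A,n,C,E,D], logical=[E,D,A,n,C]
After op 4 (swap(4, 2)): offset=3, physical=[C,n,A,E,D], logical=[E,D,C,n,A]
After op 5 (swap(1, 2)): offset=3, physical=[D,n,A,E,C], logical=[E,C,D,n,A]
After op 6 (rotate(+2)): offset=0, physical=[D,n,A,E,C], logical=[D,n,A,E,C]
After op 7 (replace(4, 'm')): offset=0, physical=[D,n,A,E,m], logical=[D,n,A,E,m]
After op 8 (rotate(+2)): offset=2, physical=[D,n,A,E,m], logical=[A,E,m,D,n]
After op 9 (swap(3, 1)): offset=2, physical=[E,n,A,D,m], logical=[A,D,m,E,n]
After op 10 (replace(1, 'f')): offset=2, physical=[E,n,A,f,m], logical=[A,f,m,E,n]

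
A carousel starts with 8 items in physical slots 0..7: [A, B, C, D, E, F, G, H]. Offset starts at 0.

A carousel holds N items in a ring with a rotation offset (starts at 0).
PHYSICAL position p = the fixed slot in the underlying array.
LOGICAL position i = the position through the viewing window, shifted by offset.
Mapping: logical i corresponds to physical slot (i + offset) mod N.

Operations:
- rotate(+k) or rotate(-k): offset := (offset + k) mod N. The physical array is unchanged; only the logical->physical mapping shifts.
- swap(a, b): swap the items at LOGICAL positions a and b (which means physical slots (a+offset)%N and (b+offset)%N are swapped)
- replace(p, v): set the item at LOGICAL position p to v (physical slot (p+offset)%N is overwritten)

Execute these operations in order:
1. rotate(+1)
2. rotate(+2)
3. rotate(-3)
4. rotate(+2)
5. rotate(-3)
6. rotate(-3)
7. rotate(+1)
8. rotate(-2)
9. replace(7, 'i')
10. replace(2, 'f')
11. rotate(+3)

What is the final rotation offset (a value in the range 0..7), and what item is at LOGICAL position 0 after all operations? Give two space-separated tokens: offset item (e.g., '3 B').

Answer: 6 G

Derivation:
After op 1 (rotate(+1)): offset=1, physical=[A,B,C,D,E,F,G,H], logical=[B,C,D,E,F,G,H,A]
After op 2 (rotate(+2)): offset=3, physical=[A,B,C,D,E,F,G,H], logical=[D,E,F,G,H,A,B,C]
After op 3 (rotate(-3)): offset=0, physical=[A,B,C,D,E,F,G,H], logical=[A,B,C,D,E,F,G,H]
After op 4 (rotate(+2)): offset=2, physical=[A,B,C,D,E,F,G,H], logical=[C,D,E,F,G,H,A,B]
After op 5 (rotate(-3)): offset=7, physical=[A,B,C,D,E,F,G,H], logical=[H,A,B,C,D,E,F,G]
After op 6 (rotate(-3)): offset=4, physical=[A,B,C,D,E,F,G,H], logical=[E,F,G,H,A,B,C,D]
After op 7 (rotate(+1)): offset=5, physical=[A,B,C,D,E,F,G,H], logical=[F,G,H,A,B,C,D,E]
After op 8 (rotate(-2)): offset=3, physical=[A,B,C,D,E,F,G,H], logical=[D,E,F,G,H,A,B,C]
After op 9 (replace(7, 'i')): offset=3, physical=[A,B,i,D,E,F,G,H], logical=[D,E,F,G,H,A,B,i]
After op 10 (replace(2, 'f')): offset=3, physical=[A,B,i,D,E,f,G,H], logical=[D,E,f,G,H,A,B,i]
After op 11 (rotate(+3)): offset=6, physical=[A,B,i,D,E,f,G,H], logical=[G,H,A,B,i,D,E,f]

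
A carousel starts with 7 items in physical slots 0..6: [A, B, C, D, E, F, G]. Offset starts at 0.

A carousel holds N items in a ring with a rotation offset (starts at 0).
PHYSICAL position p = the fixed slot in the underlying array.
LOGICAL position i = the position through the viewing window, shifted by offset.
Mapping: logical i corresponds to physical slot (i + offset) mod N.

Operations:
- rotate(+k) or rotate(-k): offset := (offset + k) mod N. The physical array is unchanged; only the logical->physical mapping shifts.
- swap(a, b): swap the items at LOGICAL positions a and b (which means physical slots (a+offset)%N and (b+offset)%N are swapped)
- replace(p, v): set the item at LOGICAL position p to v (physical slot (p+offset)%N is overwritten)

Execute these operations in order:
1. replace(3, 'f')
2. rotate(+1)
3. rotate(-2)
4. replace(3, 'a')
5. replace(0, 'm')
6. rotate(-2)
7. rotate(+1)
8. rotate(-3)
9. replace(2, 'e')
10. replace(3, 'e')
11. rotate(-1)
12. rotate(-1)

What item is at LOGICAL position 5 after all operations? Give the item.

Answer: e

Derivation:
After op 1 (replace(3, 'f')): offset=0, physical=[A,B,C,f,E,F,G], logical=[A,B,C,f,E,F,G]
After op 2 (rotate(+1)): offset=1, physical=[A,B,C,f,E,F,G], logical=[B,C,f,E,F,G,A]
After op 3 (rotate(-2)): offset=6, physical=[A,B,C,f,E,F,G], logical=[G,A,B,C,f,E,F]
After op 4 (replace(3, 'a')): offset=6, physical=[A,B,a,f,E,F,G], logical=[G,A,B,a,f,E,F]
After op 5 (replace(0, 'm')): offset=6, physical=[A,B,a,f,E,F,m], logical=[m,A,B,a,f,E,F]
After op 6 (rotate(-2)): offset=4, physical=[A,B,a,f,E,F,m], logical=[E,F,m,A,B,a,f]
After op 7 (rotate(+1)): offset=5, physical=[A,B,a,f,E,F,m], logical=[F,m,A,B,a,f,E]
After op 8 (rotate(-3)): offset=2, physical=[A,B,a,f,E,F,m], logical=[a,f,E,F,m,A,B]
After op 9 (replace(2, 'e')): offset=2, physical=[A,B,a,f,e,F,m], logical=[a,f,e,F,m,A,B]
After op 10 (replace(3, 'e')): offset=2, physical=[A,B,a,f,e,e,m], logical=[a,f,e,e,m,A,B]
After op 11 (rotate(-1)): offset=1, physical=[A,B,a,f,e,e,m], logical=[B,a,f,e,e,m,A]
After op 12 (rotate(-1)): offset=0, physical=[A,B,a,f,e,e,m], logical=[A,B,a,f,e,e,m]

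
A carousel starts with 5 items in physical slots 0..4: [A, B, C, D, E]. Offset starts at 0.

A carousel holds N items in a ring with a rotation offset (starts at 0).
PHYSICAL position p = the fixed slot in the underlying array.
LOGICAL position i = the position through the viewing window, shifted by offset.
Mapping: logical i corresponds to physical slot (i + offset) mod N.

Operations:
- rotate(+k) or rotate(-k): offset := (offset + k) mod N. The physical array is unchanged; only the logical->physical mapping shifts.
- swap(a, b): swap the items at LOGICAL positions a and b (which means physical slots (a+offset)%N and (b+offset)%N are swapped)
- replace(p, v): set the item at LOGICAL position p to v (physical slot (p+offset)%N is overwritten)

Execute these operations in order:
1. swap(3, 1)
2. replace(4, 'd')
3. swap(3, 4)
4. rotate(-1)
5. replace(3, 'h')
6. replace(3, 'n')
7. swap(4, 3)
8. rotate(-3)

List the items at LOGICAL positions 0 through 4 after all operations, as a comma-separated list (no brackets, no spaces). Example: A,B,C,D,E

After op 1 (swap(3, 1)): offset=0, physical=[A,D,C,B,E], logical=[A,D,C,B,E]
After op 2 (replace(4, 'd')): offset=0, physical=[A,D,C,B,d], logical=[A,D,C,B,d]
After op 3 (swap(3, 4)): offset=0, physical=[A,D,C,d,B], logical=[A,D,C,d,B]
After op 4 (rotate(-1)): offset=4, physical=[A,D,C,d,B], logical=[B,A,D,C,d]
After op 5 (replace(3, 'h')): offset=4, physical=[A,D,h,d,B], logical=[B,A,D,h,d]
After op 6 (replace(3, 'n')): offset=4, physical=[A,D,n,d,B], logical=[B,A,D,n,d]
After op 7 (swap(4, 3)): offset=4, physical=[A,D,d,n,B], logical=[B,A,D,d,n]
After op 8 (rotate(-3)): offset=1, physical=[A,D,d,n,B], logical=[D,d,n,B,A]

Answer: D,d,n,B,A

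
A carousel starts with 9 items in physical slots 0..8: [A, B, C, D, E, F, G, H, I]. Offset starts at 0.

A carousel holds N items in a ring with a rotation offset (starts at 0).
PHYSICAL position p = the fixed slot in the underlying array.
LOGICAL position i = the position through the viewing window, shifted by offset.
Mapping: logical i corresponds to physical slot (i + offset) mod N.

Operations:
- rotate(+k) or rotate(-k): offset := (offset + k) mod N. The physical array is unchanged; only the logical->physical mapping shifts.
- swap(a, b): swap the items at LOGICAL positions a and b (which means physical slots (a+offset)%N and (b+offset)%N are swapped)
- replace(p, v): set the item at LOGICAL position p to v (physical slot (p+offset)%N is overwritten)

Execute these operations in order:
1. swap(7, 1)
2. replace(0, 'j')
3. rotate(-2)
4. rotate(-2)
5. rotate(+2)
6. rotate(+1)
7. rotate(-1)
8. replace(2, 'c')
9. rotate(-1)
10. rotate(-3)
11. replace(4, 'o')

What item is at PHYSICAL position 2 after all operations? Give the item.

Answer: C

Derivation:
After op 1 (swap(7, 1)): offset=0, physical=[A,H,C,D,E,F,G,B,I], logical=[A,H,C,D,E,F,G,B,I]
After op 2 (replace(0, 'j')): offset=0, physical=[j,H,C,D,E,F,G,B,I], logical=[j,H,C,D,E,F,G,B,I]
After op 3 (rotate(-2)): offset=7, physical=[j,H,C,D,E,F,G,B,I], logical=[B,I,j,H,C,D,E,F,G]
After op 4 (rotate(-2)): offset=5, physical=[j,H,C,D,E,F,G,B,I], logical=[F,G,B,I,j,H,C,D,E]
After op 5 (rotate(+2)): offset=7, physical=[j,H,C,D,E,F,G,B,I], logical=[B,I,j,H,C,D,E,F,G]
After op 6 (rotate(+1)): offset=8, physical=[j,H,C,D,E,F,G,B,I], logical=[I,j,H,C,D,E,F,G,B]
After op 7 (rotate(-1)): offset=7, physical=[j,H,C,D,E,F,G,B,I], logical=[B,I,j,H,C,D,E,F,G]
After op 8 (replace(2, 'c')): offset=7, physical=[c,H,C,D,E,F,G,B,I], logical=[B,I,c,H,C,D,E,F,G]
After op 9 (rotate(-1)): offset=6, physical=[c,H,C,D,E,F,G,B,I], logical=[G,B,I,c,H,C,D,E,F]
After op 10 (rotate(-3)): offset=3, physical=[c,H,C,D,E,F,G,B,I], logical=[D,E,F,G,B,I,c,H,C]
After op 11 (replace(4, 'o')): offset=3, physical=[c,H,C,D,E,F,G,o,I], logical=[D,E,F,G,o,I,c,H,C]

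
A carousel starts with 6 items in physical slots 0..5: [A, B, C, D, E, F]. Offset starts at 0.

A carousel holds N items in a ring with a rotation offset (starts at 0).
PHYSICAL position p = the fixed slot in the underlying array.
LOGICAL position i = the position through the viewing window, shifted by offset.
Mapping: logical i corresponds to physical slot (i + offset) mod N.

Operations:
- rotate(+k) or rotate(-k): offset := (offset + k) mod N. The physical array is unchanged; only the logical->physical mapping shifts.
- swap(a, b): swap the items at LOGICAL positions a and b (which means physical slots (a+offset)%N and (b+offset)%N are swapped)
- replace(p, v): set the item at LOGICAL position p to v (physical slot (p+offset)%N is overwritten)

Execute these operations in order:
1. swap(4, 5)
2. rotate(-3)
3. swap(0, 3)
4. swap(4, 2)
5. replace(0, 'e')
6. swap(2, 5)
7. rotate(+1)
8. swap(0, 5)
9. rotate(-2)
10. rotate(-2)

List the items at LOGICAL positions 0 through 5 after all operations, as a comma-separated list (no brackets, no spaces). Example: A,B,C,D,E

After op 1 (swap(4, 5)): offset=0, physical=[A,B,C,D,F,E], logical=[A,B,C,D,F,E]
After op 2 (rotate(-3)): offset=3, physical=[A,B,C,D,F,E], logical=[D,F,E,A,B,C]
After op 3 (swap(0, 3)): offset=3, physical=[D,B,C,A,F,E], logical=[A,F,E,D,B,C]
After op 4 (swap(4, 2)): offset=3, physical=[D,E,C,A,F,B], logical=[A,F,B,D,E,C]
After op 5 (replace(0, 'e')): offset=3, physical=[D,E,C,e,F,B], logical=[e,F,B,D,E,C]
After op 6 (swap(2, 5)): offset=3, physical=[D,E,B,e,F,C], logical=[e,F,C,D,E,B]
After op 7 (rotate(+1)): offset=4, physical=[D,E,B,e,F,C], logical=[F,C,D,E,B,e]
After op 8 (swap(0, 5)): offset=4, physical=[D,E,B,F,e,C], logical=[e,C,D,E,B,F]
After op 9 (rotate(-2)): offset=2, physical=[D,E,B,F,e,C], logical=[B,F,e,C,D,E]
After op 10 (rotate(-2)): offset=0, physical=[D,E,B,F,e,C], logical=[D,E,B,F,e,C]

Answer: D,E,B,F,e,C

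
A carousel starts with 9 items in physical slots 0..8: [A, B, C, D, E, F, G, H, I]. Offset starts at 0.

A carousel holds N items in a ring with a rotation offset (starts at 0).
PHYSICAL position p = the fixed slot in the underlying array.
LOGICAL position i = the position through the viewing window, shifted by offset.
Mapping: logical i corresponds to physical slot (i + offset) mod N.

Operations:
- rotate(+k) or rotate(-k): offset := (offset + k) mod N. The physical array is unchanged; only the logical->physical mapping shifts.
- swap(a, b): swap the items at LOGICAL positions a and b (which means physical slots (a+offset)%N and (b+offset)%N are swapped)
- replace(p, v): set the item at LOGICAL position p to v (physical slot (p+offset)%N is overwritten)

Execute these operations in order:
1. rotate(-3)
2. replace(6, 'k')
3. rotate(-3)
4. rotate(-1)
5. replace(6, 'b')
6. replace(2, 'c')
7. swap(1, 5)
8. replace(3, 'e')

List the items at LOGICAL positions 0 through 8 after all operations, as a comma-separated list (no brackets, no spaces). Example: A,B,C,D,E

Answer: C,H,c,e,G,k,b,A,B

Derivation:
After op 1 (rotate(-3)): offset=6, physical=[A,B,C,D,E,F,G,H,I], logical=[G,H,I,A,B,C,D,E,F]
After op 2 (replace(6, 'k')): offset=6, physical=[A,B,C,k,E,F,G,H,I], logical=[G,H,I,A,B,C,k,E,F]
After op 3 (rotate(-3)): offset=3, physical=[A,B,C,k,E,F,G,H,I], logical=[k,E,F,G,H,I,A,B,C]
After op 4 (rotate(-1)): offset=2, physical=[A,B,C,k,E,F,G,H,I], logical=[C,k,E,F,G,H,I,A,B]
After op 5 (replace(6, 'b')): offset=2, physical=[A,B,C,k,E,F,G,H,b], logical=[C,k,E,F,G,H,b,A,B]
After op 6 (replace(2, 'c')): offset=2, physical=[A,B,C,k,c,F,G,H,b], logical=[C,k,c,F,G,H,b,A,B]
After op 7 (swap(1, 5)): offset=2, physical=[A,B,C,H,c,F,G,k,b], logical=[C,H,c,F,G,k,b,A,B]
After op 8 (replace(3, 'e')): offset=2, physical=[A,B,C,H,c,e,G,k,b], logical=[C,H,c,e,G,k,b,A,B]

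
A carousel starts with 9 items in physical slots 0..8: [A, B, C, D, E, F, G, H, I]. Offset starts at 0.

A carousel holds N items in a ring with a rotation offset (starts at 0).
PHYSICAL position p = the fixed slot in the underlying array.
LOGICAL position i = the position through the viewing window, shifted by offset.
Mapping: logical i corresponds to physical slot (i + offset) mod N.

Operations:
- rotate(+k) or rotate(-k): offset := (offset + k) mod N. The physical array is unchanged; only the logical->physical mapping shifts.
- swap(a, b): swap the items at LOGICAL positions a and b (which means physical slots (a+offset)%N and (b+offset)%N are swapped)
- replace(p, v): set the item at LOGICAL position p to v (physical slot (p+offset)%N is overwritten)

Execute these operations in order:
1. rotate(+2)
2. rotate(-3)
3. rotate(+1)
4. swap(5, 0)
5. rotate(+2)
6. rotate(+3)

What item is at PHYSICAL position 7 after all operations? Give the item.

Answer: H

Derivation:
After op 1 (rotate(+2)): offset=2, physical=[A,B,C,D,E,F,G,H,I], logical=[C,D,E,F,G,H,I,A,B]
After op 2 (rotate(-3)): offset=8, physical=[A,B,C,D,E,F,G,H,I], logical=[I,A,B,C,D,E,F,G,H]
After op 3 (rotate(+1)): offset=0, physical=[A,B,C,D,E,F,G,H,I], logical=[A,B,C,D,E,F,G,H,I]
After op 4 (swap(5, 0)): offset=0, physical=[F,B,C,D,E,A,G,H,I], logical=[F,B,C,D,E,A,G,H,I]
After op 5 (rotate(+2)): offset=2, physical=[F,B,C,D,E,A,G,H,I], logical=[C,D,E,A,G,H,I,F,B]
After op 6 (rotate(+3)): offset=5, physical=[F,B,C,D,E,A,G,H,I], logical=[A,G,H,I,F,B,C,D,E]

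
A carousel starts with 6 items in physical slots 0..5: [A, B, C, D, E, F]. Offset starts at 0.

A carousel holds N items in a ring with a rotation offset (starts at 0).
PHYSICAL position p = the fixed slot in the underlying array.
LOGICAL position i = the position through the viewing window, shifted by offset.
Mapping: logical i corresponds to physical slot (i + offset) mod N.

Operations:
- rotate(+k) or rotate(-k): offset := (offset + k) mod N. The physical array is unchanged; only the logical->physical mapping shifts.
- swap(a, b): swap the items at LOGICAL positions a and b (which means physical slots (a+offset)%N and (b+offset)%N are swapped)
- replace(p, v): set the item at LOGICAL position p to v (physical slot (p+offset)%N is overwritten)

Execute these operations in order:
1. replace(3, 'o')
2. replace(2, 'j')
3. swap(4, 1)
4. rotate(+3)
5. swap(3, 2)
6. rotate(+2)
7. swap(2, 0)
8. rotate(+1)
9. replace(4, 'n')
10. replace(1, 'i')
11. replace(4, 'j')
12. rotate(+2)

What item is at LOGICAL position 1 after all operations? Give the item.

Answer: o

Derivation:
After op 1 (replace(3, 'o')): offset=0, physical=[A,B,C,o,E,F], logical=[A,B,C,o,E,F]
After op 2 (replace(2, 'j')): offset=0, physical=[A,B,j,o,E,F], logical=[A,B,j,o,E,F]
After op 3 (swap(4, 1)): offset=0, physical=[A,E,j,o,B,F], logical=[A,E,j,o,B,F]
After op 4 (rotate(+3)): offset=3, physical=[A,E,j,o,B,F], logical=[o,B,F,A,E,j]
After op 5 (swap(3, 2)): offset=3, physical=[F,E,j,o,B,A], logical=[o,B,A,F,E,j]
After op 6 (rotate(+2)): offset=5, physical=[F,E,j,o,B,A], logical=[A,F,E,j,o,B]
After op 7 (swap(2, 0)): offset=5, physical=[F,A,j,o,B,E], logical=[E,F,A,j,o,B]
After op 8 (rotate(+1)): offset=0, physical=[F,A,j,o,B,E], logical=[F,A,j,o,B,E]
After op 9 (replace(4, 'n')): offset=0, physical=[F,A,j,o,n,E], logical=[F,A,j,o,n,E]
After op 10 (replace(1, 'i')): offset=0, physical=[F,i,j,o,n,E], logical=[F,i,j,o,n,E]
After op 11 (replace(4, 'j')): offset=0, physical=[F,i,j,o,j,E], logical=[F,i,j,o,j,E]
After op 12 (rotate(+2)): offset=2, physical=[F,i,j,o,j,E], logical=[j,o,j,E,F,i]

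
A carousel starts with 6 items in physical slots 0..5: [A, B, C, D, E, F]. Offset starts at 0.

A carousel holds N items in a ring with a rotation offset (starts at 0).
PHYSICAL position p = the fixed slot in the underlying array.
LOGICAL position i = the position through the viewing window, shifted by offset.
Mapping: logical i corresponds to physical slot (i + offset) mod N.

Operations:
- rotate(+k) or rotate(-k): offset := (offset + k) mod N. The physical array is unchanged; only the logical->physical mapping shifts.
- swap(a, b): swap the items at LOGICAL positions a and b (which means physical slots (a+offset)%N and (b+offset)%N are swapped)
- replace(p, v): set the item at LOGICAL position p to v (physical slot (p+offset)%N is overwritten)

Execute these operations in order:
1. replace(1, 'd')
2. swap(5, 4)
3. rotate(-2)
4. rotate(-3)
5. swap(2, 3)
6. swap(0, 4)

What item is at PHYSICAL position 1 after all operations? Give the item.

Answer: E

Derivation:
After op 1 (replace(1, 'd')): offset=0, physical=[A,d,C,D,E,F], logical=[A,d,C,D,E,F]
After op 2 (swap(5, 4)): offset=0, physical=[A,d,C,D,F,E], logical=[A,d,C,D,F,E]
After op 3 (rotate(-2)): offset=4, physical=[A,d,C,D,F,E], logical=[F,E,A,d,C,D]
After op 4 (rotate(-3)): offset=1, physical=[A,d,C,D,F,E], logical=[d,C,D,F,E,A]
After op 5 (swap(2, 3)): offset=1, physical=[A,d,C,F,D,E], logical=[d,C,F,D,E,A]
After op 6 (swap(0, 4)): offset=1, physical=[A,E,C,F,D,d], logical=[E,C,F,D,d,A]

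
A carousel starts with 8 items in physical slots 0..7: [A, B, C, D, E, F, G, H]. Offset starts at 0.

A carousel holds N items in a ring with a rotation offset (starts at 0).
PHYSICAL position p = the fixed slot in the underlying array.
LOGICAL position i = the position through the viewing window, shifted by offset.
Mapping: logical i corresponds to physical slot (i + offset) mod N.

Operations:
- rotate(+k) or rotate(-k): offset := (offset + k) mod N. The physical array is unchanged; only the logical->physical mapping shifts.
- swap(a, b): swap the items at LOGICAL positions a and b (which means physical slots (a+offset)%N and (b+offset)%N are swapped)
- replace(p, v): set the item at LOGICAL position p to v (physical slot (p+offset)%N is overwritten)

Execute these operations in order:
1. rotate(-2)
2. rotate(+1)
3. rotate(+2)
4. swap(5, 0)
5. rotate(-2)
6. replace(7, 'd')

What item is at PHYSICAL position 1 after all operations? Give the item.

Answer: G

Derivation:
After op 1 (rotate(-2)): offset=6, physical=[A,B,C,D,E,F,G,H], logical=[G,H,A,B,C,D,E,F]
After op 2 (rotate(+1)): offset=7, physical=[A,B,C,D,E,F,G,H], logical=[H,A,B,C,D,E,F,G]
After op 3 (rotate(+2)): offset=1, physical=[A,B,C,D,E,F,G,H], logical=[B,C,D,E,F,G,H,A]
After op 4 (swap(5, 0)): offset=1, physical=[A,G,C,D,E,F,B,H], logical=[G,C,D,E,F,B,H,A]
After op 5 (rotate(-2)): offset=7, physical=[A,G,C,D,E,F,B,H], logical=[H,A,G,C,D,E,F,B]
After op 6 (replace(7, 'd')): offset=7, physical=[A,G,C,D,E,F,d,H], logical=[H,A,G,C,D,E,F,d]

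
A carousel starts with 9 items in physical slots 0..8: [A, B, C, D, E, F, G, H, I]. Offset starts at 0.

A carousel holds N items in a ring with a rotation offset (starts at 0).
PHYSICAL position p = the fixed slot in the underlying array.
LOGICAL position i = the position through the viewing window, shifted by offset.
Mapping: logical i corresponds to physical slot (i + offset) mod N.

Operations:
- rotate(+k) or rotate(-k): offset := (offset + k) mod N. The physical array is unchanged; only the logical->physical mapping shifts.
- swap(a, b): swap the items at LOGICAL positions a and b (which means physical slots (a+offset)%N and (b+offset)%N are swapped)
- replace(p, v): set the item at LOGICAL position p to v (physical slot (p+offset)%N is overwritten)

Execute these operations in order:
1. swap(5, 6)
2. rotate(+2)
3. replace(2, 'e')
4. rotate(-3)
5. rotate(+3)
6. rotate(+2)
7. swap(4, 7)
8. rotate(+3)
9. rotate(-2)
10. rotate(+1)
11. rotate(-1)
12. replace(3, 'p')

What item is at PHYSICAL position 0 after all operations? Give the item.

After op 1 (swap(5, 6)): offset=0, physical=[A,B,C,D,E,G,F,H,I], logical=[A,B,C,D,E,G,F,H,I]
After op 2 (rotate(+2)): offset=2, physical=[A,B,C,D,E,G,F,H,I], logical=[C,D,E,G,F,H,I,A,B]
After op 3 (replace(2, 'e')): offset=2, physical=[A,B,C,D,e,G,F,H,I], logical=[C,D,e,G,F,H,I,A,B]
After op 4 (rotate(-3)): offset=8, physical=[A,B,C,D,e,G,F,H,I], logical=[I,A,B,C,D,e,G,F,H]
After op 5 (rotate(+3)): offset=2, physical=[A,B,C,D,e,G,F,H,I], logical=[C,D,e,G,F,H,I,A,B]
After op 6 (rotate(+2)): offset=4, physical=[A,B,C,D,e,G,F,H,I], logical=[e,G,F,H,I,A,B,C,D]
After op 7 (swap(4, 7)): offset=4, physical=[A,B,I,D,e,G,F,H,C], logical=[e,G,F,H,C,A,B,I,D]
After op 8 (rotate(+3)): offset=7, physical=[A,B,I,D,e,G,F,H,C], logical=[H,C,A,B,I,D,e,G,F]
After op 9 (rotate(-2)): offset=5, physical=[A,B,I,D,e,G,F,H,C], logical=[G,F,H,C,A,B,I,D,e]
After op 10 (rotate(+1)): offset=6, physical=[A,B,I,D,e,G,F,H,C], logical=[F,H,C,A,B,I,D,e,G]
After op 11 (rotate(-1)): offset=5, physical=[A,B,I,D,e,G,F,H,C], logical=[G,F,H,C,A,B,I,D,e]
After op 12 (replace(3, 'p')): offset=5, physical=[A,B,I,D,e,G,F,H,p], logical=[G,F,H,p,A,B,I,D,e]

Answer: A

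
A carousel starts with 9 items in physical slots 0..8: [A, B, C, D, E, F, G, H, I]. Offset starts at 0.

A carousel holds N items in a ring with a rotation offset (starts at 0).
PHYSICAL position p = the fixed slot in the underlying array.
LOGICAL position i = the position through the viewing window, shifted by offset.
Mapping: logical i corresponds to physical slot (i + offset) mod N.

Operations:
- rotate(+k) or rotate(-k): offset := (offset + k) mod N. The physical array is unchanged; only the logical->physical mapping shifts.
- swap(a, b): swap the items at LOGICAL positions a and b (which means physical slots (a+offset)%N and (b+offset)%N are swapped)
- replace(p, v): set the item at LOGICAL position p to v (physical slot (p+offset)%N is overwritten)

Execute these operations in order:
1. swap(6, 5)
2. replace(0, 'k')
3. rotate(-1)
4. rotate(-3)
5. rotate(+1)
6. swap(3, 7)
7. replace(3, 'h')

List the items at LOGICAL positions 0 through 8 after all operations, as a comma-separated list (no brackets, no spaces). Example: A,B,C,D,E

After op 1 (swap(6, 5)): offset=0, physical=[A,B,C,D,E,G,F,H,I], logical=[A,B,C,D,E,G,F,H,I]
After op 2 (replace(0, 'k')): offset=0, physical=[k,B,C,D,E,G,F,H,I], logical=[k,B,C,D,E,G,F,H,I]
After op 3 (rotate(-1)): offset=8, physical=[k,B,C,D,E,G,F,H,I], logical=[I,k,B,C,D,E,G,F,H]
After op 4 (rotate(-3)): offset=5, physical=[k,B,C,D,E,G,F,H,I], logical=[G,F,H,I,k,B,C,D,E]
After op 5 (rotate(+1)): offset=6, physical=[k,B,C,D,E,G,F,H,I], logical=[F,H,I,k,B,C,D,E,G]
After op 6 (swap(3, 7)): offset=6, physical=[E,B,C,D,k,G,F,H,I], logical=[F,H,I,E,B,C,D,k,G]
After op 7 (replace(3, 'h')): offset=6, physical=[h,B,C,D,k,G,F,H,I], logical=[F,H,I,h,B,C,D,k,G]

Answer: F,H,I,h,B,C,D,k,G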